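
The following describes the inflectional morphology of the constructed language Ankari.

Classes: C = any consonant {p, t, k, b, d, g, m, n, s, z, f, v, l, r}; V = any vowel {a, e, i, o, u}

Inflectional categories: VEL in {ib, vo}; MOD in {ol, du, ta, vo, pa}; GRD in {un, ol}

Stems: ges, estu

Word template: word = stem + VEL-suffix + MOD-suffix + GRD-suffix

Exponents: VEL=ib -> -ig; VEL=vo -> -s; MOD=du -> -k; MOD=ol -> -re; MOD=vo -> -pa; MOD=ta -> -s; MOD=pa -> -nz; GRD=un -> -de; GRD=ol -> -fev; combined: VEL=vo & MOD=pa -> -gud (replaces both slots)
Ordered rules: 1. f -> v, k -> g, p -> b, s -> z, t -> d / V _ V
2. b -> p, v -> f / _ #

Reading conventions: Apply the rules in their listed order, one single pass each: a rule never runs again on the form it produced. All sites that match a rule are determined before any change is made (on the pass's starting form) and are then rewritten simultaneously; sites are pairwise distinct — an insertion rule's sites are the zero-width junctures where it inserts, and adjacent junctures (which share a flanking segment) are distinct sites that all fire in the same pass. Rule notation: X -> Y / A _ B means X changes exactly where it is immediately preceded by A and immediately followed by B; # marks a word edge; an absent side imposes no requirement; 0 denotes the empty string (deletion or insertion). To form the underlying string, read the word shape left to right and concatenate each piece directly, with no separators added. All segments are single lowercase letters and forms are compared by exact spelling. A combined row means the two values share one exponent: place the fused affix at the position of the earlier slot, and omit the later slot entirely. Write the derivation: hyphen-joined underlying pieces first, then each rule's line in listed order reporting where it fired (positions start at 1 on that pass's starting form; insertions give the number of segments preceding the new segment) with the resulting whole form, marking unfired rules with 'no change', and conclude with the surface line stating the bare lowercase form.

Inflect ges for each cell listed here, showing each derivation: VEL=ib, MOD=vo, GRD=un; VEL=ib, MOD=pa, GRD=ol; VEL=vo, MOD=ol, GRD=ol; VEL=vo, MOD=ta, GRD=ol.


cell VEL=ib, MOD=vo, GRD=un:
underlying: ges-ig-pa-de
1. f -> v, k -> g, p -> b, s -> z, t -> d / V _ V: fires at position(s) 3: gezigpade
2. b -> p, v -> f / _ #: no change
surface: gezigpade

cell VEL=ib, MOD=pa, GRD=ol:
underlying: ges-ig-nz-fev
1. f -> v, k -> g, p -> b, s -> z, t -> d / V _ V: fires at position(s) 3: gezignzfev
2. b -> p, v -> f / _ #: fires at position(s) 10: gezignzfef
surface: gezignzfef

cell VEL=vo, MOD=ol, GRD=ol:
underlying: ges-s-re-fev
1. f -> v, k -> g, p -> b, s -> z, t -> d / V _ V: fires at position(s) 7: gessrevev
2. b -> p, v -> f / _ #: fires at position(s) 9: gessrevef
surface: gessrevef

cell VEL=vo, MOD=ta, GRD=ol:
underlying: ges-s-s-fev
1. f -> v, k -> g, p -> b, s -> z, t -> d / V _ V: no change
2. b -> p, v -> f / _ #: fires at position(s) 8: gesssfef
surface: gesssfef


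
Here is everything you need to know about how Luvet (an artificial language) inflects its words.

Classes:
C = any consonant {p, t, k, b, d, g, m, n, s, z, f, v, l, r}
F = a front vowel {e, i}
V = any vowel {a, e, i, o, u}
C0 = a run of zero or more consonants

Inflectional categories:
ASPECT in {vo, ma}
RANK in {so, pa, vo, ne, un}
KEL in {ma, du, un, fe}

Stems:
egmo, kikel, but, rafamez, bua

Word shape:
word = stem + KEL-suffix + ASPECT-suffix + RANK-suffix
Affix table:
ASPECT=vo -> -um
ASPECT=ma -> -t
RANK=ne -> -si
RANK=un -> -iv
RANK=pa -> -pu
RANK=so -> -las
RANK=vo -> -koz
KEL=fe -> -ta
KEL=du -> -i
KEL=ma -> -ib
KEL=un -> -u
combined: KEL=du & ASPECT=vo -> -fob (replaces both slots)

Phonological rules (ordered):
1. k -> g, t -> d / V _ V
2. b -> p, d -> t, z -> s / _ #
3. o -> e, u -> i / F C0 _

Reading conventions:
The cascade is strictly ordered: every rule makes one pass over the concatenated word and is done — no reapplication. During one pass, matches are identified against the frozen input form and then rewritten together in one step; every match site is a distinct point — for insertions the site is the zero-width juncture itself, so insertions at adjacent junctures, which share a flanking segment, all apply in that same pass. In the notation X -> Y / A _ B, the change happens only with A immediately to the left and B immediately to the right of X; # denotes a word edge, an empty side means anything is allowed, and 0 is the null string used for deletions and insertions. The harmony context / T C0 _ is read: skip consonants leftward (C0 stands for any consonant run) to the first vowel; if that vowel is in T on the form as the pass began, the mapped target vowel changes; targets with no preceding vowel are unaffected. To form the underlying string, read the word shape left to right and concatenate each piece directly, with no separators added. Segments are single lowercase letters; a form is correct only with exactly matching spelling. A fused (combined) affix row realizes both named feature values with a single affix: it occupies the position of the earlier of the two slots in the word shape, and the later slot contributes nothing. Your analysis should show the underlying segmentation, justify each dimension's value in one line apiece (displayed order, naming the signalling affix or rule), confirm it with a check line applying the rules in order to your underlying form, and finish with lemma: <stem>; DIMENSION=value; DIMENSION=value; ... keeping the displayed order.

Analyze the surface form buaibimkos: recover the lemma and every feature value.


underlying: bua-ib-um-koz
ASPECT=vo - signalled by the affix -um
RANK=vo - signalled by the affix -koz
KEL=ma - signalled by the affix -ib
check: buaibumkoz -> buaibumkoz -> buaibumkos -> buaibimkos
lemma: bua; ASPECT=vo; RANK=vo; KEL=ma


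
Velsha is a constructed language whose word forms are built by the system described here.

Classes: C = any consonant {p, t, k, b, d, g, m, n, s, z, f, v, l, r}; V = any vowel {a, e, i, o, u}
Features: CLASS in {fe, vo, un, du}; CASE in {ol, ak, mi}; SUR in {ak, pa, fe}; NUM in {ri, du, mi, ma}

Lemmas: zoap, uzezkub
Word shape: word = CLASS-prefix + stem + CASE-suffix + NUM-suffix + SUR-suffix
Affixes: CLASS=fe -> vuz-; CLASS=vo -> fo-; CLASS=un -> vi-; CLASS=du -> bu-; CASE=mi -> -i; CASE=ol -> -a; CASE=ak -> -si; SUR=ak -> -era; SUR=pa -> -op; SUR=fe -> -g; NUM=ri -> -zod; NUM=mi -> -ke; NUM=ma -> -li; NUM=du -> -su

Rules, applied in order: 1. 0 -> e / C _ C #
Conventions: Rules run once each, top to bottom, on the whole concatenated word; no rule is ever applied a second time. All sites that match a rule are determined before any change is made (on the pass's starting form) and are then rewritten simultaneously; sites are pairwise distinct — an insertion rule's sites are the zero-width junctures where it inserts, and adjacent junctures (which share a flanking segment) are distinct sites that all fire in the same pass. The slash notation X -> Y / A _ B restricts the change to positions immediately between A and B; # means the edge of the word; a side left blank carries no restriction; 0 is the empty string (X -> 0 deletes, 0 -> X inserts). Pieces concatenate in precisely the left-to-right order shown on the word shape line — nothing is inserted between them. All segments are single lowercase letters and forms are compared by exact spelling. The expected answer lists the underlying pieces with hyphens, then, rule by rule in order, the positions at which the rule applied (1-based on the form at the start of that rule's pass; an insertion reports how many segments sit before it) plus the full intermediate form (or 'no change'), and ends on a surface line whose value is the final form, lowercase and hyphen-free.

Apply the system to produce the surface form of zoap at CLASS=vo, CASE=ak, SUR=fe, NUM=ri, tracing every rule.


underlying: fo-zoap-si-zod-g
1. 0 -> e / C _ C #: inserts after position(s) 11: fozoapsizodeg
surface: fozoapsizodeg


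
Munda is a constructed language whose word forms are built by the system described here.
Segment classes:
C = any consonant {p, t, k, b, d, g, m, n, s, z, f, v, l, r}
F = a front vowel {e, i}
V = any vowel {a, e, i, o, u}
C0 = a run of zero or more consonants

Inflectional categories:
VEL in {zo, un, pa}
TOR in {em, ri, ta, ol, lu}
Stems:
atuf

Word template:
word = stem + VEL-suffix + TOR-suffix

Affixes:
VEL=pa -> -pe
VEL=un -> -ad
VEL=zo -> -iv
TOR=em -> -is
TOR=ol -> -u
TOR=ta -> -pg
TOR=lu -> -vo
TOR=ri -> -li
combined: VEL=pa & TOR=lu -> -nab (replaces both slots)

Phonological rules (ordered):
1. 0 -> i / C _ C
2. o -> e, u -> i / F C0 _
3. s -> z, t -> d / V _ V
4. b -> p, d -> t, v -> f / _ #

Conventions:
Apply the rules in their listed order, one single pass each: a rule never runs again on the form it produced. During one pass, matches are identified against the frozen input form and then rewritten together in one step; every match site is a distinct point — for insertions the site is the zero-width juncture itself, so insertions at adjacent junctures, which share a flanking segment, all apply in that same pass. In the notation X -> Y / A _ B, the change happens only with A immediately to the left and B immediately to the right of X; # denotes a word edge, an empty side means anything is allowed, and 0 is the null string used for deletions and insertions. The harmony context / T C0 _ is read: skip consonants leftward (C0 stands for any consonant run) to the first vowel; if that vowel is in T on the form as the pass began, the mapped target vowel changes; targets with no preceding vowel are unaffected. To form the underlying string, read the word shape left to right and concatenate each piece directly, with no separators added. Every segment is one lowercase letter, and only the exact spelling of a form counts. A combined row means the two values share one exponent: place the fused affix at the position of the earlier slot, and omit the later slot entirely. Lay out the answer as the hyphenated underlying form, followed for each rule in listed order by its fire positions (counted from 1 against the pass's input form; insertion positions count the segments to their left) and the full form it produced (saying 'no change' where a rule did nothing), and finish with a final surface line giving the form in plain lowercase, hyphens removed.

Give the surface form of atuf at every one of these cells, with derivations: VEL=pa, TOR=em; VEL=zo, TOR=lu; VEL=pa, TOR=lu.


cell VEL=pa, TOR=em:
underlying: atuf-pe-is
1. 0 -> i / C _ C: inserts after position(s) 4: atufipeis
2. o -> e, u -> i / F C0 _: no change
3. s -> z, t -> d / V _ V: fires at position(s) 2: adufipeis
4. b -> p, d -> t, v -> f / _ #: no change
surface: adufipeis

cell VEL=zo, TOR=lu:
underlying: atuf-iv-vo
1. 0 -> i / C _ C: inserts after position(s) 6: atufivivo
2. o -> e, u -> i / F C0 _: fires at position(s) 9: atufivive
3. s -> z, t -> d / V _ V: fires at position(s) 2: adufivive
4. b -> p, d -> t, v -> f / _ #: no change
surface: adufivive

cell VEL=pa, TOR=lu:
underlying: atuf-nab
1. 0 -> i / C _ C: inserts after position(s) 4: atufinab
2. o -> e, u -> i / F C0 _: no change
3. s -> z, t -> d / V _ V: fires at position(s) 2: adufinab
4. b -> p, d -> t, v -> f / _ #: fires at position(s) 8: adufinap
surface: adufinap


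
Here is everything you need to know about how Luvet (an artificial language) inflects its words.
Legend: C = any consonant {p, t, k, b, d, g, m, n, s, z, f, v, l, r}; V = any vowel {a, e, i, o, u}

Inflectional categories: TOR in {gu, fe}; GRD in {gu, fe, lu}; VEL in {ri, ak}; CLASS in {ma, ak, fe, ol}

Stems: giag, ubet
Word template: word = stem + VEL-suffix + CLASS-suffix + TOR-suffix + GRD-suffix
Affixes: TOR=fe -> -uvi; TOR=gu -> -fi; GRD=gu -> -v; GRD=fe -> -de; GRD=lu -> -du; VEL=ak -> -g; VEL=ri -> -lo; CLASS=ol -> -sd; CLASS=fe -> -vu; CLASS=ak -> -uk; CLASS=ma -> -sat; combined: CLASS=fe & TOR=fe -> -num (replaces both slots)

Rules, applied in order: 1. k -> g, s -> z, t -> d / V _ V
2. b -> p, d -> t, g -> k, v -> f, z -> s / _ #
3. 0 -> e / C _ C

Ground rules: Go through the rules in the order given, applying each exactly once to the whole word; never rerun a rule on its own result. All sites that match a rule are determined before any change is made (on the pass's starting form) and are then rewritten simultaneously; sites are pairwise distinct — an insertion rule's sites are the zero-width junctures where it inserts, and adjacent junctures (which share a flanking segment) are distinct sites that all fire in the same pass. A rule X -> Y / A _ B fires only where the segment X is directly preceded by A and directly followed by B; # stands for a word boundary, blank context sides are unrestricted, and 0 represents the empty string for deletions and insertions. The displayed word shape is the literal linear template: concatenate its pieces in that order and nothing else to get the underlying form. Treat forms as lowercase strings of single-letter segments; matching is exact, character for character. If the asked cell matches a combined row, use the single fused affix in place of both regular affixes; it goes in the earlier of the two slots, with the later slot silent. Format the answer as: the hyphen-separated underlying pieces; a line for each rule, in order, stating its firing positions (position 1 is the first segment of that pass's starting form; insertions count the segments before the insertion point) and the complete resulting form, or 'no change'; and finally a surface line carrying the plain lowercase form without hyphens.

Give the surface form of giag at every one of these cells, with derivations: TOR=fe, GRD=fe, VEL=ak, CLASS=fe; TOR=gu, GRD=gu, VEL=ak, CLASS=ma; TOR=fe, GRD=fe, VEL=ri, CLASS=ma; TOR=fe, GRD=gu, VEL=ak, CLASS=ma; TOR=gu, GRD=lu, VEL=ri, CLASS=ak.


cell TOR=fe, GRD=fe, VEL=ak, CLASS=fe:
underlying: giag-g-num-de
1. k -> g, s -> z, t -> d / V _ V: no change
2. b -> p, d -> t, g -> k, v -> f, z -> s / _ #: no change
3. 0 -> e / C _ C: inserts after position(s) 4, 5, 8: giagegenumede
surface: giagegenumede

cell TOR=gu, GRD=gu, VEL=ak, CLASS=ma:
underlying: giag-g-sat-fi-v
1. k -> g, s -> z, t -> d / V _ V: no change
2. b -> p, d -> t, g -> k, v -> f, z -> s / _ #: fires at position(s) 11: giaggsatfif
3. 0 -> e / C _ C: inserts after position(s) 4, 5, 8: giagegesatefif
surface: giagegesatefif

cell TOR=fe, GRD=fe, VEL=ri, CLASS=ma:
underlying: giag-lo-sat-uvi-de
1. k -> g, s -> z, t -> d / V _ V: fires at position(s) 7, 9: giaglozaduvide
2. b -> p, d -> t, g -> k, v -> f, z -> s / _ #: no change
3. 0 -> e / C _ C: inserts after position(s) 4: giagelozaduvide
surface: giagelozaduvide

cell TOR=fe, GRD=gu, VEL=ak, CLASS=ma:
underlying: giag-g-sat-uvi-v
1. k -> g, s -> z, t -> d / V _ V: fires at position(s) 8: giaggsaduviv
2. b -> p, d -> t, g -> k, v -> f, z -> s / _ #: fires at position(s) 12: giaggsaduvif
3. 0 -> e / C _ C: inserts after position(s) 4, 5: giagegesaduvif
surface: giagegesaduvif

cell TOR=gu, GRD=lu, VEL=ri, CLASS=ak:
underlying: giag-lo-uk-fi-du
1. k -> g, s -> z, t -> d / V _ V: no change
2. b -> p, d -> t, g -> k, v -> f, z -> s / _ #: no change
3. 0 -> e / C _ C: inserts after position(s) 4, 8: giageloukefidu
surface: giageloukefidu


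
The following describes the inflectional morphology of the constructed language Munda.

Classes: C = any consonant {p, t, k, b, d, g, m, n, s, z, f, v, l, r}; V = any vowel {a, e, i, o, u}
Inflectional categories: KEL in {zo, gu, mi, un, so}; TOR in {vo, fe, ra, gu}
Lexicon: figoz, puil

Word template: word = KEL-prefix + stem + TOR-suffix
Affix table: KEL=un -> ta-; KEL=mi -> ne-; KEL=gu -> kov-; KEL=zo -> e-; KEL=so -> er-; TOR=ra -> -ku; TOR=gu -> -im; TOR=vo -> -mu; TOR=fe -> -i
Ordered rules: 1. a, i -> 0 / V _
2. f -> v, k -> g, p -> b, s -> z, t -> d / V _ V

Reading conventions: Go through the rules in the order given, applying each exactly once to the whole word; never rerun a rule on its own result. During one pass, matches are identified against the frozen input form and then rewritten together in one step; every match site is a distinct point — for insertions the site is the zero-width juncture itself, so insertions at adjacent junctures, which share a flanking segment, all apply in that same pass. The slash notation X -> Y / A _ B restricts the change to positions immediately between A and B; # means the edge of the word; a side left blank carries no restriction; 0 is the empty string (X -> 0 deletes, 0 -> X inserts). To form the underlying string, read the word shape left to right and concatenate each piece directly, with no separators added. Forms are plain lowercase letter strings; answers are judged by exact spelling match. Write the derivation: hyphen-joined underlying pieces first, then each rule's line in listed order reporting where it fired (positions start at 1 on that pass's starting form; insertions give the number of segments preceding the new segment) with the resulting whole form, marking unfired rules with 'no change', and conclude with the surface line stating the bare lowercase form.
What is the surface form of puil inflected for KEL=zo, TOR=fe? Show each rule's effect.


underlying: e-puil-i
1. a, i -> 0 / V _: fires at position(s) 4: epuli
2. f -> v, k -> g, p -> b, s -> z, t -> d / V _ V: fires at position(s) 2: ebuli
surface: ebuli


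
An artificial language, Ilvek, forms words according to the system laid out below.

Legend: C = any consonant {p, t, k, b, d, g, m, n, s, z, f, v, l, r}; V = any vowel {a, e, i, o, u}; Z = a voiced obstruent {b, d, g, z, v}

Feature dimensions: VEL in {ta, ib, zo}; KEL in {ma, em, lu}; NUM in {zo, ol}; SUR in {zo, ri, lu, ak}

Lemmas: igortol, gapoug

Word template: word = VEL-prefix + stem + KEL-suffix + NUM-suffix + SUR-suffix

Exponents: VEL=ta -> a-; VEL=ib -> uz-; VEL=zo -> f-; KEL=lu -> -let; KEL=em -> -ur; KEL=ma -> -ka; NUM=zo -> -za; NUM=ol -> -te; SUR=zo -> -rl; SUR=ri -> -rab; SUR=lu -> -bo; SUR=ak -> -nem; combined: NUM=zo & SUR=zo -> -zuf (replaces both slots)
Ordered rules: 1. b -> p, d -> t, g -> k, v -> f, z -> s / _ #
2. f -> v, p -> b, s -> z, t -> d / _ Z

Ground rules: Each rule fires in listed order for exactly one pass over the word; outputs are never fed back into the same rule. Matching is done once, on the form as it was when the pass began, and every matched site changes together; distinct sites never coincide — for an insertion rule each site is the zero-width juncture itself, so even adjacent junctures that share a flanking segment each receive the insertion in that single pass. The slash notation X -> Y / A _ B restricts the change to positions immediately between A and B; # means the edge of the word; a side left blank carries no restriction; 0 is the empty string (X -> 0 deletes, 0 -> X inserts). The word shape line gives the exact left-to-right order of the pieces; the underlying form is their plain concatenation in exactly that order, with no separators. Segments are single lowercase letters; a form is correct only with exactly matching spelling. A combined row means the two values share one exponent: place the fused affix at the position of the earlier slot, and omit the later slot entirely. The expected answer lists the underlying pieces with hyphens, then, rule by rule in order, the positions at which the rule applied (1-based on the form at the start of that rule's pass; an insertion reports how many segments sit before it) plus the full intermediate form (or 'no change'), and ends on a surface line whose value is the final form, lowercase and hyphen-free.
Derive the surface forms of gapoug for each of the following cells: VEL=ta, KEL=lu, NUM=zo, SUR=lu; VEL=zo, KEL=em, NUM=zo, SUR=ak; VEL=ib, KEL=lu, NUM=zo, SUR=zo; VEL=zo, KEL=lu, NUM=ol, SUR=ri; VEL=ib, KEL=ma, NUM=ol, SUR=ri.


cell VEL=ta, KEL=lu, NUM=zo, SUR=lu:
underlying: a-gapoug-let-za-bo
1. b -> p, d -> t, g -> k, v -> f, z -> s / _ #: no change
2. f -> v, p -> b, s -> z, t -> d / _ Z: fires at position(s) 10: agapougledzabo
surface: agapougledzabo

cell VEL=zo, KEL=em, NUM=zo, SUR=ak:
underlying: f-gapoug-ur-za-nem
1. b -> p, d -> t, g -> k, v -> f, z -> s / _ #: no change
2. f -> v, p -> b, s -> z, t -> d / _ Z: fires at position(s) 1: vgapougurzanem
surface: vgapougurzanem

cell VEL=ib, KEL=lu, NUM=zo, SUR=zo:
underlying: uz-gapoug-let-zuf
1. b -> p, d -> t, g -> k, v -> f, z -> s / _ #: no change
2. f -> v, p -> b, s -> z, t -> d / _ Z: fires at position(s) 11: uzgapougledzuf
surface: uzgapougledzuf

cell VEL=zo, KEL=lu, NUM=ol, SUR=ri:
underlying: f-gapoug-let-te-rab
1. b -> p, d -> t, g -> k, v -> f, z -> s / _ #: fires at position(s) 15: fgapougletterap
2. f -> v, p -> b, s -> z, t -> d / _ Z: fires at position(s) 1: vgapougletterap
surface: vgapougletterap

cell VEL=ib, KEL=ma, NUM=ol, SUR=ri:
underlying: uz-gapoug-ka-te-rab
1. b -> p, d -> t, g -> k, v -> f, z -> s / _ #: fires at position(s) 15: uzgapougkaterap
2. f -> v, p -> b, s -> z, t -> d / _ Z: no change
surface: uzgapougkaterap


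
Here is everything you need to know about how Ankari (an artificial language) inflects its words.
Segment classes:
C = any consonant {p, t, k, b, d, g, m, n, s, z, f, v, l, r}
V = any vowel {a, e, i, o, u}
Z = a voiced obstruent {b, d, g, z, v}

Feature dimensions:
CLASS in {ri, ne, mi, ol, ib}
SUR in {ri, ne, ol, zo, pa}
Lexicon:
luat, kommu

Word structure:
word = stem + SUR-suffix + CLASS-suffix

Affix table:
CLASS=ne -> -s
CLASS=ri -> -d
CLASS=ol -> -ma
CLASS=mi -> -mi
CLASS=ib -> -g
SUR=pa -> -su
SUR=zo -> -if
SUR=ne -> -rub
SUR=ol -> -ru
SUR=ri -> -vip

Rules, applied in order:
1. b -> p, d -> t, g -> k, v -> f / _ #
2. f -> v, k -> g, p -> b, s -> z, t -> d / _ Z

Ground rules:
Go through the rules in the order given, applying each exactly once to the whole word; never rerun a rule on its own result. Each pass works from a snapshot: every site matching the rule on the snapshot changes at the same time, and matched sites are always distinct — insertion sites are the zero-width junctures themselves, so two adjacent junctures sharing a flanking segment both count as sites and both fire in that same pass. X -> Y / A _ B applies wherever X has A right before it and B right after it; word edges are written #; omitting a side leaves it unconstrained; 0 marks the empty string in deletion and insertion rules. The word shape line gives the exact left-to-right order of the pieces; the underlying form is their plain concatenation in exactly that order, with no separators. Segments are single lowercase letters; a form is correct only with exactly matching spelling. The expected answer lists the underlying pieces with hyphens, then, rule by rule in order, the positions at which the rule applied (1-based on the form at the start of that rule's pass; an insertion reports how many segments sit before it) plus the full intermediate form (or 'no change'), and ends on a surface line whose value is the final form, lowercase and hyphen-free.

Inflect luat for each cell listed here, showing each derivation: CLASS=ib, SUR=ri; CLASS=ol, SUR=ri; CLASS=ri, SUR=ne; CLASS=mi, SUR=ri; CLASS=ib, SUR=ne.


cell CLASS=ib, SUR=ri:
underlying: luat-vip-g
1. b -> p, d -> t, g -> k, v -> f / _ #: fires at position(s) 8: luatvipk
2. f -> v, k -> g, p -> b, s -> z, t -> d / _ Z: fires at position(s) 4: luadvipk
surface: luadvipk

cell CLASS=ol, SUR=ri:
underlying: luat-vip-ma
1. b -> p, d -> t, g -> k, v -> f / _ #: no change
2. f -> v, k -> g, p -> b, s -> z, t -> d / _ Z: fires at position(s) 4: luadvipma
surface: luadvipma

cell CLASS=ri, SUR=ne:
underlying: luat-rub-d
1. b -> p, d -> t, g -> k, v -> f / _ #: fires at position(s) 8: luatrubt
2. f -> v, k -> g, p -> b, s -> z, t -> d / _ Z: no change
surface: luatrubt

cell CLASS=mi, SUR=ri:
underlying: luat-vip-mi
1. b -> p, d -> t, g -> k, v -> f / _ #: no change
2. f -> v, k -> g, p -> b, s -> z, t -> d / _ Z: fires at position(s) 4: luadvipmi
surface: luadvipmi

cell CLASS=ib, SUR=ne:
underlying: luat-rub-g
1. b -> p, d -> t, g -> k, v -> f / _ #: fires at position(s) 8: luatrubk
2. f -> v, k -> g, p -> b, s -> z, t -> d / _ Z: no change
surface: luatrubk


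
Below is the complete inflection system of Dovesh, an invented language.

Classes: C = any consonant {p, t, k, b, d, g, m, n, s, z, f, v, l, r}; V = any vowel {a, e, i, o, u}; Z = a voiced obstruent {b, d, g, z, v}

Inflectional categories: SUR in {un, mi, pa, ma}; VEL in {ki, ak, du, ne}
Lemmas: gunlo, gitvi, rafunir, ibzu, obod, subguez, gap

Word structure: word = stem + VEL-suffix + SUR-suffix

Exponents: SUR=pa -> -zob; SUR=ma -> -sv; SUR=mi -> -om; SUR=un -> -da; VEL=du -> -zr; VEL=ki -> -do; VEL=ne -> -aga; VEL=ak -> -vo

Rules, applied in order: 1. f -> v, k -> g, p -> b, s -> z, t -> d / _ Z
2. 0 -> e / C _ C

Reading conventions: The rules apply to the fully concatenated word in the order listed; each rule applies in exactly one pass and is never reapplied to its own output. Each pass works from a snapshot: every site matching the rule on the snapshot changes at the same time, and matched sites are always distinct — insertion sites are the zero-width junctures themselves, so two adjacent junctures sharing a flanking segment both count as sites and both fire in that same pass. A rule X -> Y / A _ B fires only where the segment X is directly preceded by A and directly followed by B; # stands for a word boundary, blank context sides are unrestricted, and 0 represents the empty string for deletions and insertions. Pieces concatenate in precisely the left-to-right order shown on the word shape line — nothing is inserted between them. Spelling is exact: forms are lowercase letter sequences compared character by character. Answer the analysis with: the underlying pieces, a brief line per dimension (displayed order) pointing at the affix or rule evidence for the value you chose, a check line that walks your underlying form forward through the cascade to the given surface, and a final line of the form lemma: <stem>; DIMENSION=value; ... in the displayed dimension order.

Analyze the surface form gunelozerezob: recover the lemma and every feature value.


underlying: gunlo-zr-zob
SUR=pa - signalled by the affix -zob
VEL=du - signalled by the affix -zr
check: gunlozrzob -> gunlozrzob -> gunelozerezob
lemma: gunlo; SUR=pa; VEL=du


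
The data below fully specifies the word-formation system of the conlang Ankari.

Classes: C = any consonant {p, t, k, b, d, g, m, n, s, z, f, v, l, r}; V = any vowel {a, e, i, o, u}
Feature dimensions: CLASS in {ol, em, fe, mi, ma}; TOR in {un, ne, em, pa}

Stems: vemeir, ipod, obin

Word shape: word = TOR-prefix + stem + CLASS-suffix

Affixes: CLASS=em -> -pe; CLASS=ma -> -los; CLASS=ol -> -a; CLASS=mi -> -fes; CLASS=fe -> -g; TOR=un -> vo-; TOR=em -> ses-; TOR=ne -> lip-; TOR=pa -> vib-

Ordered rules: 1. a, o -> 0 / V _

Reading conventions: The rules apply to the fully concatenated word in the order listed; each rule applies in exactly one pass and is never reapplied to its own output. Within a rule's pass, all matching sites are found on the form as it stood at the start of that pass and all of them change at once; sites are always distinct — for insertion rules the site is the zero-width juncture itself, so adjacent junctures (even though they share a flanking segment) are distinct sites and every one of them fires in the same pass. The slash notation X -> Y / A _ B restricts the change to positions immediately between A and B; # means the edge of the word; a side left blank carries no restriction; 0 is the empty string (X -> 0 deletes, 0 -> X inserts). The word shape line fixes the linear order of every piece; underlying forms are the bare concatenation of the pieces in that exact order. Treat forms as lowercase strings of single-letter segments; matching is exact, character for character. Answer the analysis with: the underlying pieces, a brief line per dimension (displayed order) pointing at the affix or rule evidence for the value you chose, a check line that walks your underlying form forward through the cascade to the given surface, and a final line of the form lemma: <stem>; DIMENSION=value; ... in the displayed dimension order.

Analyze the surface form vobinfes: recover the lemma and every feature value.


underlying: vo-obin-fes
CLASS=mi - signalled by the affix -fes
TOR=un - signalled by the affix vo-
check: voobinfes -> vobinfes
lemma: obin; CLASS=mi; TOR=un


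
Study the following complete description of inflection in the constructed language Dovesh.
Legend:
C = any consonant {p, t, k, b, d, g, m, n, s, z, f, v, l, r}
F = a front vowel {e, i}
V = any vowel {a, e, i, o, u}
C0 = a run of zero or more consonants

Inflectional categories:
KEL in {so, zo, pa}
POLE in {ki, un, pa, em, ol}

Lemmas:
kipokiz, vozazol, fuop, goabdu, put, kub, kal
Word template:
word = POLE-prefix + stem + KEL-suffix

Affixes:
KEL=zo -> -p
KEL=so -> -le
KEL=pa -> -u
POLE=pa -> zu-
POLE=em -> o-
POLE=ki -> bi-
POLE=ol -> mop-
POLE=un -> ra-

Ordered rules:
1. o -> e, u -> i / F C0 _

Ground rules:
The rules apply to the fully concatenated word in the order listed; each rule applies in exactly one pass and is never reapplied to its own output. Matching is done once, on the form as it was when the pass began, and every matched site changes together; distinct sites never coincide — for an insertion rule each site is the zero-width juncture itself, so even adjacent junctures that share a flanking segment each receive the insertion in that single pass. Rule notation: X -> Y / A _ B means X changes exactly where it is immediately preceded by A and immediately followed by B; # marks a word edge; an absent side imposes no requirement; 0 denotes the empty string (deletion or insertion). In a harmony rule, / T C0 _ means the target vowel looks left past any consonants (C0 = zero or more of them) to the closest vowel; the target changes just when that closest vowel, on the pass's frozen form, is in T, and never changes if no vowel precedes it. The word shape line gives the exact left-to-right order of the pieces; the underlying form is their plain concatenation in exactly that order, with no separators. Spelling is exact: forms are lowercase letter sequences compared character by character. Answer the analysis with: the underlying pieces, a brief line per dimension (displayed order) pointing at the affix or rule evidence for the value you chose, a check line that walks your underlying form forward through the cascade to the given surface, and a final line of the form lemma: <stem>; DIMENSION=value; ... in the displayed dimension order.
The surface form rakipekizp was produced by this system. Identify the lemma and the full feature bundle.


underlying: ra-kipokiz-p
KEL=zo - signalled by the affix -p
POLE=un - signalled by the affix ra-
check: rakipokizp -> rakipekizp
lemma: kipokiz; KEL=zo; POLE=un


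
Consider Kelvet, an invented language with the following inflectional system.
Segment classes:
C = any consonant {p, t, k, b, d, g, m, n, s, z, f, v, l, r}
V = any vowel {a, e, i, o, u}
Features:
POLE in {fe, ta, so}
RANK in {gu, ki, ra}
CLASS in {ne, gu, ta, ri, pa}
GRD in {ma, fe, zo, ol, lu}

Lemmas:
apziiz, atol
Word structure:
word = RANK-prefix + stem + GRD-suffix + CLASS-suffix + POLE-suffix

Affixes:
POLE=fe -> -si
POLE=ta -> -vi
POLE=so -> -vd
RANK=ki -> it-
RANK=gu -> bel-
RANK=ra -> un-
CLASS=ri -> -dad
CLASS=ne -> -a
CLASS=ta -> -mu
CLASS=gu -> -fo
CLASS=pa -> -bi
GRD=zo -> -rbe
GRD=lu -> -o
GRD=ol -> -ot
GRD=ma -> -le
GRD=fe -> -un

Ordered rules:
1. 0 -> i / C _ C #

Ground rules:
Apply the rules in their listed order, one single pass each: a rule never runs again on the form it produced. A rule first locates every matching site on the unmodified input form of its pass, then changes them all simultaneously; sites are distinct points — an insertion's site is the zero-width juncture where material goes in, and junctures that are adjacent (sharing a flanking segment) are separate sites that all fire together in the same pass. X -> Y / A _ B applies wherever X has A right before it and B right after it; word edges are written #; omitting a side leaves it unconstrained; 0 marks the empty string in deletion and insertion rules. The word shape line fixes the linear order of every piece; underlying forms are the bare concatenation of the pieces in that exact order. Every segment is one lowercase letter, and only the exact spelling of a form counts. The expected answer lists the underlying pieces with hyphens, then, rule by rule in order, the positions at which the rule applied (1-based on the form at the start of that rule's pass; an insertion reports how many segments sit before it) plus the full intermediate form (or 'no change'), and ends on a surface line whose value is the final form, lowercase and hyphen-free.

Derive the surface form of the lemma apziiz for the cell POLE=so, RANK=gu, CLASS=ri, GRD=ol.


underlying: bel-apziiz-ot-dad-vd
1. 0 -> i / C _ C #: inserts after position(s) 15: belapziizotdadvid
surface: belapziizotdadvid


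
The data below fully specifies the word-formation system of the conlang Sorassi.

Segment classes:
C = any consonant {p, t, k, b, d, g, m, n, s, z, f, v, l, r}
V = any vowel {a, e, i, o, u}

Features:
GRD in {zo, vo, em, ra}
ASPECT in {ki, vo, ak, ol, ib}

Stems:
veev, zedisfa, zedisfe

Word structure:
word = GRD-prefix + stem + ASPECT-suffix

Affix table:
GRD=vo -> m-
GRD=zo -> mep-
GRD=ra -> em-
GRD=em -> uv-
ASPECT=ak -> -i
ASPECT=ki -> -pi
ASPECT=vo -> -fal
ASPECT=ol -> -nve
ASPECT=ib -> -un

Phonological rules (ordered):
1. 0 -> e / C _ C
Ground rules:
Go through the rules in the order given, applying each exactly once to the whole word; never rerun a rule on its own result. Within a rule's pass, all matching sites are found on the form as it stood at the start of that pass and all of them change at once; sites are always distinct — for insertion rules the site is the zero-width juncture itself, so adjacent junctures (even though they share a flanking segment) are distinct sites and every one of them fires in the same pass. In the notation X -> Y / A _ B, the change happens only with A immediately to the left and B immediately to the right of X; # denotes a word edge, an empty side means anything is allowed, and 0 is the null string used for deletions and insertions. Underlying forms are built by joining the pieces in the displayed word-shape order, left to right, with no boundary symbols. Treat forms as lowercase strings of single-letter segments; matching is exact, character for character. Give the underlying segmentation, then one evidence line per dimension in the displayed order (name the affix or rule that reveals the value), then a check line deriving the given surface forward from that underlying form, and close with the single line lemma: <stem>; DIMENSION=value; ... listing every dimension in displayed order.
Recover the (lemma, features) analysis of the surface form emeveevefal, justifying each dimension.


underlying: em-veev-fal
GRD=ra - signalled by the affix em-
ASPECT=vo - signalled by the affix -fal
check: emveevfal -> emeveevefal
lemma: veev; GRD=ra; ASPECT=vo


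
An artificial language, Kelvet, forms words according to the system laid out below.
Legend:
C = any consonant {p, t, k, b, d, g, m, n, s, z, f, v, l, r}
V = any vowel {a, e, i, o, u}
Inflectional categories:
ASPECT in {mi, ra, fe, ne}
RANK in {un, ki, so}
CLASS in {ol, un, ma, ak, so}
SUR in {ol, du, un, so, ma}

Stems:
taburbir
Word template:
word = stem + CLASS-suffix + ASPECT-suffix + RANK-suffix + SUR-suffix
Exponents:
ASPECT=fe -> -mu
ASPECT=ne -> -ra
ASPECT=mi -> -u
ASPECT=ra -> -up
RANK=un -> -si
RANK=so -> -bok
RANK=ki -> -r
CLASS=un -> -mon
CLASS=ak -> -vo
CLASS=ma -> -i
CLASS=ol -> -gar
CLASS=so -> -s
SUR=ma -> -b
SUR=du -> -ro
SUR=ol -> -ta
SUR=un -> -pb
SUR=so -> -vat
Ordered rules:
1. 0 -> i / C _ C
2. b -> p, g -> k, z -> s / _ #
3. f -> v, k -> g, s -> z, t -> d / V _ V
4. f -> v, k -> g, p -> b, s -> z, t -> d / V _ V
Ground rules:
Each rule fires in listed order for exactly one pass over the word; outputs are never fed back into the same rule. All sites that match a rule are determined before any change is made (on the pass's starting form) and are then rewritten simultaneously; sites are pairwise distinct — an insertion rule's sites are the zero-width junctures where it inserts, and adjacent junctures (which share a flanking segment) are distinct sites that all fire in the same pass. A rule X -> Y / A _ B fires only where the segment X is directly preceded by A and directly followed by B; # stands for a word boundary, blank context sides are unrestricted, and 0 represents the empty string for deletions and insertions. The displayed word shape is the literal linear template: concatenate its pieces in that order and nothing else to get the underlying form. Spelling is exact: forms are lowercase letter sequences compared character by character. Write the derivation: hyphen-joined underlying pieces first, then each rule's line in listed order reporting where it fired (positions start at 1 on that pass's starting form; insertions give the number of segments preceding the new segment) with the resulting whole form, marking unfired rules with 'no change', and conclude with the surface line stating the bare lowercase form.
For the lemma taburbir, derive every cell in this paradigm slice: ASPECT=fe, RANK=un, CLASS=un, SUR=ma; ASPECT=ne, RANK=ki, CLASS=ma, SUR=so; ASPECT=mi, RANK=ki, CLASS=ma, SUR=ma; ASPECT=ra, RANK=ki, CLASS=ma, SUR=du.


cell ASPECT=fe, RANK=un, CLASS=un, SUR=ma:
underlying: taburbir-mon-mu-si-b
1. 0 -> i / C _ C: inserts after position(s) 5, 8, 11: taburibirimonimusib
2. b -> p, g -> k, z -> s / _ #: fires at position(s) 19: taburibirimonimusip
3. f -> v, k -> g, s -> z, t -> d / V _ V: fires at position(s) 17: taburibirimonimuzip
4. f -> v, k -> g, p -> b, s -> z, t -> d / V _ V: no change
surface: taburibirimonimuzip

cell ASPECT=ne, RANK=ki, CLASS=ma, SUR=so:
underlying: taburbir-i-ra-r-vat
1. 0 -> i / C _ C: inserts after position(s) 5, 12: taburibirirarivat
2. b -> p, g -> k, z -> s / _ #: no change
3. f -> v, k -> g, s -> z, t -> d / V _ V: no change
4. f -> v, k -> g, p -> b, s -> z, t -> d / V _ V: no change
surface: taburibirirarivat

cell ASPECT=mi, RANK=ki, CLASS=ma, SUR=ma:
underlying: taburbir-i-u-r-b
1. 0 -> i / C _ C: inserts after position(s) 5, 11: taburibiriurib
2. b -> p, g -> k, z -> s / _ #: fires at position(s) 14: taburibiriurip
3. f -> v, k -> g, s -> z, t -> d / V _ V: no change
4. f -> v, k -> g, p -> b, s -> z, t -> d / V _ V: no change
surface: taburibiriurip

cell ASPECT=ra, RANK=ki, CLASS=ma, SUR=du:
underlying: taburbir-i-up-r-ro
1. 0 -> i / C _ C: inserts after position(s) 5, 11, 12: taburibiriupiriro
2. b -> p, g -> k, z -> s / _ #: no change
3. f -> v, k -> g, s -> z, t -> d / V _ V: no change
4. f -> v, k -> g, p -> b, s -> z, t -> d / V _ V: fires at position(s) 12: taburibiriubiriro
surface: taburibiriubiriro


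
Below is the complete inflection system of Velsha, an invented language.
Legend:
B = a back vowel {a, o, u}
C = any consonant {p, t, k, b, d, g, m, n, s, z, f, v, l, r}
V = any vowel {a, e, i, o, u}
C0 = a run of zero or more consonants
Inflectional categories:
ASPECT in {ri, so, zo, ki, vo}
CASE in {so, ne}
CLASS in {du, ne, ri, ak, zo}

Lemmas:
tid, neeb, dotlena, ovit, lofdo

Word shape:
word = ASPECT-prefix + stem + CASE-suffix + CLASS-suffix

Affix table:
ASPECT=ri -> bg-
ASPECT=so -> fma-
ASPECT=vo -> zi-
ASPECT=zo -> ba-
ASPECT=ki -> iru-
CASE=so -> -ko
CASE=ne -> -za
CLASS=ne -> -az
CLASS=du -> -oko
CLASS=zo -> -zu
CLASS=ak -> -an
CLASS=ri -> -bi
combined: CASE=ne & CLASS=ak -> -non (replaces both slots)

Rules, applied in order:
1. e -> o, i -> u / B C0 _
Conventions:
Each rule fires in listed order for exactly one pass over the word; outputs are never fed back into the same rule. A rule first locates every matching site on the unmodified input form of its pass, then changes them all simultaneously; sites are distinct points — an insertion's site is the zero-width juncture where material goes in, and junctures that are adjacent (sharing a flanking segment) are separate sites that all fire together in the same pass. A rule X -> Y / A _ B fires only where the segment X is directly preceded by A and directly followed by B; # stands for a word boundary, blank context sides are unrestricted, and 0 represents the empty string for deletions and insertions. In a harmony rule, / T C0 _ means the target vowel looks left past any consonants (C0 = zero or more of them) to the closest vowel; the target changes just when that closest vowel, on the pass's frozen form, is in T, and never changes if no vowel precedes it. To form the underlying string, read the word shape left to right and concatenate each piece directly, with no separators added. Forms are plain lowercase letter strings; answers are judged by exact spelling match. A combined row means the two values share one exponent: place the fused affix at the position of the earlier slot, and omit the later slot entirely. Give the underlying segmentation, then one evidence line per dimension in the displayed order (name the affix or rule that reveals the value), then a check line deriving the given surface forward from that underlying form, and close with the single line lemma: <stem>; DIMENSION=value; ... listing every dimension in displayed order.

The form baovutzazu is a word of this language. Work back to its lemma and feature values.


underlying: ba-ovit-za-zu
ASPECT=zo - signalled by the affix ba-
CASE=ne - signalled by the affix -za
CLASS=zo - signalled by the affix -zu
check: baovitzazu -> baovutzazu
lemma: ovit; ASPECT=zo; CASE=ne; CLASS=zo
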